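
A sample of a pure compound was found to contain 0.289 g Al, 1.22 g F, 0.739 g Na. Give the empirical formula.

AlF6Na3

n(Al) = 0.289/26.98 = 0.01071, n(F) = 1.22/19.00 = 0.06421, n(Na) = 0.739/22.99 = 0.03214
Divide by the smallest (0.01071 mol Al): Al 1.000, F 5.994, Na 3.001
→ AlF6Na3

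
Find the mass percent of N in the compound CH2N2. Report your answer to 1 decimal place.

66.6%

Molar mass = 1(12.01) + 2(1.008) + 2(14.01) = 42.046 g/mol
Mass of N per mole = 2 × 14.01 = 28.020 g
% N = 28.020 / 42.046 × 100 = 66.6%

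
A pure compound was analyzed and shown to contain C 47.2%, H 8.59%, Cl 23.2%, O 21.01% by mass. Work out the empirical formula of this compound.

Assume 100 g: 47.2 g C, 8.59 g H, 23.2 g Cl, 21.01 g O.
n(C) = 47.2/12.01 = 3.93, n(H) = 8.59/1.008 = 8.522, n(Cl) = 23.2/35.45 = 0.6544, n(O) = 21.01/16.00 = 1.313
Divide by the smallest (0.6544 mol Cl): C 6.005, H 13.021, Cl 1.000, O 2.006
→ C6H13ClO2

C6H13ClO2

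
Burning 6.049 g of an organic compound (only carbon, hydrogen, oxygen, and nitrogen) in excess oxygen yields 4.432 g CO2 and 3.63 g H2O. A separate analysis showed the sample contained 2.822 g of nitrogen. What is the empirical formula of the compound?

mol C = 4.432 / 44.01 = 0.1007; mass C = 0.1007 × 12.01 = 1.209 g
mol H = 2 × (3.63 / 18.02) = 0.4029; mass H = 0.4029 × 1.008 = 0.4061 g
mol N = 2.822 / 14.01 = 0.2014
mass O = 6.049 − (4.438) = 1.611 g → mol O = 0.1007
Ratios (÷ 0.1007): C 1.000, H 4.001, N 2.000, O 1.000
Ratio ≈ 1:4:2:1, so the empirical formula is CH4N2O

CH4N2O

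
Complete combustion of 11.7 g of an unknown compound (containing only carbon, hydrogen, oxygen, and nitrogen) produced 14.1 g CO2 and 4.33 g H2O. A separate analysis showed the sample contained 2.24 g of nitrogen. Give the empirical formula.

C2H3NO2

mol C = 14.1 / 44.01 = 0.3204; mass C = 0.3204 × 12.01 = 3.848 g
mol H = 2 × (4.33 / 18.02) = 0.4806; mass H = 0.4806 × 1.008 = 0.4844 g
mol N = 2.24 / 14.01 = 0.1599
mass O = 11.7 − (6.572) = 5.128 g → mol O = 0.3205
Ratios (÷ 0.1599): C 2.004, H 3.006, N 1.000, O 2.004
→ C2H3NO2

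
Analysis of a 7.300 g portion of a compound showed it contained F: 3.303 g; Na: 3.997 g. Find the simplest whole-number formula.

Moles — F: 3.303 / 19.00 = 0.1738 mol; Na: 3.997 / 22.99 = 0.1739 mol
Smallest is F at 0.1738 mol; normalising gives F 1.000, Na 1.000
≈ 1:1 → FNa

FNa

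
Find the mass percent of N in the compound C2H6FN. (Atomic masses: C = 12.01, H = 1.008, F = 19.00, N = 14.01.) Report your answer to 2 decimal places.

22.21%

Molar mass = 2(12.01) + 6(1.008) + 1(19.00) + 1(14.01) = 63.078 g/mol
Mass of N per mole = 1 × 14.01 = 14.010 g
% N = 14.010 / 63.078 × 100 = 22.21%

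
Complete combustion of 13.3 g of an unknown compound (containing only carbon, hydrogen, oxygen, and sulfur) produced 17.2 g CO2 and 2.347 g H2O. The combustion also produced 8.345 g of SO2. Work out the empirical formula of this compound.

C3H2O2S

mol C = 17.2 / 44.01 = 0.3908; mass C = 0.3908 × 12.01 = 4.694 g
mol H = 2 × (2.347 / 18.02) = 0.2605; mass H = 0.2605 × 1.008 = 0.2626 g
mol S = 8.345 / 64.07 = 0.1302; mass S = 4.177 g
mass O = 13.3 − (9.133) = 4.167 g → mol O = 0.2604
Divide by the smallest (0.1302 mol S): C 3.001, H 2.000, O 1.999, S 1.000
Ratio ≈ 3:2:2:1, so the empirical formula is C3H2O2S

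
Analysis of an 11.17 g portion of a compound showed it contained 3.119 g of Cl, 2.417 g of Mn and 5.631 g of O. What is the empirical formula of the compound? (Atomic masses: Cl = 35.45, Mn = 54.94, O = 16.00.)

Cl2MnO8

Cl: 3.119 g ÷ 35.45 g/mol = 0.08798 mol
Mn: 2.417 g ÷ 54.94 g/mol = 0.04399 mol
O: 5.631 g ÷ 16.00 g/mol = 0.3519 mol
Smallest is Mn at 0.04399 mol; normalising gives Cl 2.000, Mn 1.000, O 8.000
≈ 2:1:8 → Cl2MnO8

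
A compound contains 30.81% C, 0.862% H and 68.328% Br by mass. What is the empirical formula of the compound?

Assume 100 g: 30.81 g C, 0.862 g H, 68.328 g Br.
C: 30.81 g ÷ 12.01 g/mol = 2.565 mol
H: 0.862 g ÷ 1.008 g/mol = 0.8552 mol
Br: 68.328 g ÷ 79.90 g/mol = 0.8552 mol
Smallest is H at 0.8552 mol; normalising gives C 3.000, H 1.000, Br 1.000
≈ 3:1:1 → C3HBr

C3HBr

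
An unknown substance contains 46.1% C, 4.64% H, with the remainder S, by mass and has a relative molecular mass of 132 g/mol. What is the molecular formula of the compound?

C5H6S2

Assume 100 g: 46.1 g C, 4.64 g H, 49.26 g S.
n(C) = 46.1/12.01 = 3.838, n(H) = 4.64/1.008 = 4.603, n(S) = 49.26/32.07 = 1.536
Smallest is S at 1.536 mol; normalising gives C 2.499, H 2.997, S 1.000
Multiply by 2: C 5.00, H 5.99, S 2.00 → C5H6S2
Empirical-formula mass = 130.24 g/mol
n = 132 / 130.24 = 1.01 ≈ 1
Molecular formula = empirical formula = C5H6S2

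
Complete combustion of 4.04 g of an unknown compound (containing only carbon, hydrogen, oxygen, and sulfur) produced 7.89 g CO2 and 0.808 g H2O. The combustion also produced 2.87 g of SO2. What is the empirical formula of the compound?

C8H4OS2

mol C = 7.89 / 44.01 = 0.1793; mass C = 0.1793 × 12.01 = 2.153 g
mol H = 2 × (0.808 / 18.02) = 0.08968; mass H = 0.08968 × 1.008 = 0.09040 g
mol S = 2.87 / 64.07 = 0.04479; mass S = 1.437 g
mass O = 4.04 − (3.680) = 0.3599 g → mol O = 0.02249
Divide by the smallest (0.02249 mol O): C 7.970, H 3.987, O 1.000, S 1.991
→ C8H4OS2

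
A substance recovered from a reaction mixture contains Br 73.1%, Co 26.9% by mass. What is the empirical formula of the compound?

Assume 100 g: 73.1 g Br, 26.9 g Co.
n(Br) = 73.1/79.90 = 0.9149, n(Co) = 26.9/58.93 = 0.4565
Ratios (÷ 0.4565): Br 2.004, Co 1.000
≈ 2:1 → Br2Co

Br2Co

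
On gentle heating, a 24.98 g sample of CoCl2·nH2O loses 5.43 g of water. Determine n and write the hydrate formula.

CoCl2·2H2O

Mass of anhydrous CoCl2 = 24.98 − 5.43 = 19.55 g
mol H2O = 5.43 / 18.02 = 0.3013
Molar mass of CoCl2 = 129.83 g/mol → mol CoCl2 = 19.55 / 129.83 = 0.1506
n = 0.3013 / 0.1506 = 2.00 ≈ 2 → CoCl2·2H2O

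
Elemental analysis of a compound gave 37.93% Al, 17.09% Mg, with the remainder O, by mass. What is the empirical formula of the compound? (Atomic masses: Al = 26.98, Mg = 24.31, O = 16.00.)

Al2MgO4

Assume 100 g: 37.93 g Al, 17.09 g Mg, 44.98 g O.
n(Al) = 37.93/26.98 = 1.406, n(Mg) = 17.09/24.31 = 0.703, n(O) = 44.98/16.00 = 2.811
Divide by the smallest (0.703 mol Mg): Al 2.000, Mg 1.000, O 3.999
→ Al2MgO4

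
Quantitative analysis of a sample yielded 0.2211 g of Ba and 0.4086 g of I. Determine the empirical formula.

BaI2

Moles — Ba: 0.2211 / 137.33 = 0.00161 mol; I: 0.4086 / 126.90 = 0.00322 mol
Ratios (÷ 0.00161): Ba 1.000, I 2.000
→ BaI2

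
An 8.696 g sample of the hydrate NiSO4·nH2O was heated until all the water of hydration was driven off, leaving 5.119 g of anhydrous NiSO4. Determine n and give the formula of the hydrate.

Mass of water lost = 8.696 − 5.119 = 3.577 g → 3.577 / 18.02 = 0.1985 mol H2O
Molar mass of NiSO4 = 154.76 g/mol → mol NiSO4 = 5.119 / 154.76 = 0.03308
n = 0.1985 / 0.03308 = 6.00 ≈ 6 → NiSO4·6H2O

NiSO4·6H2O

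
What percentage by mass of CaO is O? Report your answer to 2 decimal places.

28.53%

Molar mass = 1(40.08) + 1(16.00) = 56.080 g/mol
Mass of O per mole = 1 × 16.00 = 16.000 g
% O = 16.000 / 56.080 × 100 = 28.53%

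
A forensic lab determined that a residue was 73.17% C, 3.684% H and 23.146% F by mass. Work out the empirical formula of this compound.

Assume 100 g: 73.17 g C, 3.684 g H, 23.146 g F.
Moles — C: 73.17 / 12.01 = 6.092 mol; H: 3.684 / 1.008 = 3.655 mol; F: 23.146 / 19.00 = 1.218 mol
Smallest is F at 1.218 mol; normalising gives C 5.001, H 3.000, F 1.000
→ C5H3F

C5H3F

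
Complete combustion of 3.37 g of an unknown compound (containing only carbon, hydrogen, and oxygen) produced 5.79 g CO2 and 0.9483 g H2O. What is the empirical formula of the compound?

C5H4O4

mol C = 5.79 / 44.01 = 0.1316; mass C = 0.1316 × 12.01 = 1.580 g
mol H = 2 × (0.9483 / 18.02) = 0.1052; mass H = 0.1052 × 1.008 = 0.1061 g
mass O = 3.37 − (1.686) = 1.684 g → mol O = 0.1052
Ratios (÷ 0.1052): C 1.250, H 1.000, O 1.000
Multiply by 4: C 5.00, H 4.00, O 4.00 → C5H4O4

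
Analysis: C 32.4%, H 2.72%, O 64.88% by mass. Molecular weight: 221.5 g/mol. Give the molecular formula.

Assume 100 g: 32.4 g C, 2.72 g H, 64.88 g O.
C: 32.4 g ÷ 12.01 g/mol = 2.698 mol
H: 2.72 g ÷ 1.008 g/mol = 2.698 mol
O: 64.88 g ÷ 16.00 g/mol = 4.055 mol
Smallest is C at 2.698 mol; normalising gives C 1.000, H 1.000, O 1.503
Scaling by 2: C 2.00, H 2.00, O 3.01 → C2H2O3
Empirical-formula mass = 74.04 g/mol
n = 221.5 / 74.04 = 2.99 ≈ 3
Molecular formula = (C2H2O3)×3 = C6H6O9

C6H6O9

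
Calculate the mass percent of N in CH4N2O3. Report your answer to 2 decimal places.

30.44%

Molar mass = 1(12.01) + 4(1.008) + 2(14.01) + 3(16.00) = 92.062 g/mol
Mass of N per mole = 2 × 14.01 = 28.020 g
% N = 28.020 / 92.062 × 100 = 30.44%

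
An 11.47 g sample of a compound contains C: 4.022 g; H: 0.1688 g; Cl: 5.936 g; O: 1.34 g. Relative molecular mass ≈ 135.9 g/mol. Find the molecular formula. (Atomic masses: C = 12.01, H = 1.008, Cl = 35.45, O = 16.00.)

C4H2Cl2O

C: 4.022 g ÷ 12.01 g/mol = 0.3349 mol
H: 0.1688 g ÷ 1.008 g/mol = 0.1675 mol
Cl: 5.936 g ÷ 35.45 g/mol = 0.1674 mol
O: 1.34 g ÷ 16.00 g/mol = 0.08375 mol
Smallest is O at 0.08375 mol; normalising gives C 3.999, H 2.000, Cl 1.999, O 1.000
Ratio ≈ 4:2:2:1, so the empirical formula is C4H2Cl2O
Empirical-formula mass = 136.96 g/mol
n = 135.9 / 136.96 = 0.99 ≈ 1
Molecular formula = empirical formula = C4H2Cl2O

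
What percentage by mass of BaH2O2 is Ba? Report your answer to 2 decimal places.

80.15%

Molar mass = 1(137.33) + 2(1.008) + 2(16.00) = 171.346 g/mol
Mass of Ba per mole = 1 × 137.33 = 137.330 g
% Ba = 137.330 / 171.346 × 100 = 80.15%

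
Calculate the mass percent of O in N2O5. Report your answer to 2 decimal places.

74.06%

Molar mass = 2(14.01) + 5(16.00) = 108.020 g/mol
Mass of O per mole = 5 × 16.00 = 80.000 g
% O = 80.000 / 108.020 × 100 = 74.06%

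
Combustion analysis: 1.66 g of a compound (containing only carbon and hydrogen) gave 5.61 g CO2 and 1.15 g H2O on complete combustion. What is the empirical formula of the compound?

CH

mol C = 5.61 / 44.01 = 0.1275; mass C = 0.1275 × 12.01 = 1.531 g
mol H = 2 × (1.15 / 18.02) = 0.1276; mass H = 0.1276 × 1.008 = 0.1287 g
Smallest is C at 0.1275 mol; normalising gives C 1.000, H 1.001
Ratio ≈ 1:1, so the empirical formula is CH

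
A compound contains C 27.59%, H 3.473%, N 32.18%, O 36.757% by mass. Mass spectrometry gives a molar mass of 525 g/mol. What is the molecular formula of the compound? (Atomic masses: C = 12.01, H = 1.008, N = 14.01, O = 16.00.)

C12H18N12O12

Assume 100 g: 27.59 g C, 3.473 g H, 32.18 g N, 36.757 g O.
Moles — C: 27.59 / 12.01 = 2.297 mol; H: 3.473 / 1.008 = 3.445 mol; N: 32.18 / 14.01 = 2.297 mol; O: 36.757 / 16.00 = 2.297 mol
Ratios (÷ 2.297): C 1.000, H 1.500, N 1.000, O 1.000
×2: C 2.00, H 3.00, N 2.00, O 2.00 → C2H3N2O2
Empirical-formula mass = 87.06 g/mol
n = 525 / 87.06 = 6.03 ≈ 6
Molecular formula = (C2H3N2O2)×6 = C12H18N12O12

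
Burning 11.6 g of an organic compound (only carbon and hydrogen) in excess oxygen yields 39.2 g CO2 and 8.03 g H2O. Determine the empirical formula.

mol C = 39.2 / 44.01 = 0.8907; mass C = 0.8907 × 12.01 = 10.70 g
mol H = 2 × (8.03 / 18.02) = 0.8912; mass H = 0.8912 × 1.008 = 0.8984 g
Smallest is C at 0.8907 mol; normalising gives C 1.000, H 1.001
≈ 1:1 → CH

CH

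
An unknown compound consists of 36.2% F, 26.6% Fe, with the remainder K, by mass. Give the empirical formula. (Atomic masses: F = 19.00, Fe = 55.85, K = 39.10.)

Assume 100 g: 36.2 g F, 26.6 g Fe, 37.2 g K.
Moles — F: 36.2 / 19.00 = 1.905 mol; Fe: 26.6 / 55.85 = 0.4763 mol; K: 37.2 / 39.10 = 0.9514 mol
Divide by the smallest (0.4763 mol Fe): F 4.000, Fe 1.000, K 1.998
Ratio ≈ 4:1:2, so the empirical formula is F4FeK2

F4FeK2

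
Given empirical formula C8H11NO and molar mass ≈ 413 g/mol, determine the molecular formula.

C24H33N3O3

Empirical-formula mass = 137.18 g/mol
n = 413 / 137.18 = 3.01 ≈ 3
Molecular formula = (C8H11NO)3 = C24H33N3O3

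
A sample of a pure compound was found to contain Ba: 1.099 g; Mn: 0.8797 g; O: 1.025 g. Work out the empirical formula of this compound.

Moles — Ba: 1.099 / 137.33 = 0.008003 mol; Mn: 0.8797 / 54.94 = 0.01601 mol; O: 1.025 / 16.00 = 0.06406 mol
Ratios (÷ 0.008003): Ba 1.000, Mn 2.001, O 8.005
→ BaMn2O8

BaMn2O8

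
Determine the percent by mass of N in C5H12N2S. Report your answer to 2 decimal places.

Molar mass = 5(12.01) + 12(1.008) + 2(14.01) + 1(32.07) = 132.236 g/mol
Mass of N per mole = 2 × 14.01 = 28.020 g
% N = 28.020 / 132.236 × 100 = 21.19%

21.19%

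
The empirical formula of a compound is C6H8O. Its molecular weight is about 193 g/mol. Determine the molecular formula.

Empirical-formula mass = 96.12 g/mol
n = 193 / 96.12 = 2.01 ≈ 2
Molecular formula = (C6H8O)2 = C12H16O2

C12H16O2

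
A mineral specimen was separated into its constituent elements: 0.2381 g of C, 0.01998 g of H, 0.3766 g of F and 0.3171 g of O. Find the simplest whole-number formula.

n(C) = 0.2381/12.01 = 0.01983, n(H) = 0.01998/1.008 = 0.01982, n(F) = 0.3766/19.00 = 0.01982, n(O) = 0.3171/16.00 = 0.01982
Divide by the smallest (0.01982 mol O): C 1.000, H 1.000, F 1.000, O 1.000
Ratio ≈ 1:1:1:1, so the empirical formula is CHFO

CHFO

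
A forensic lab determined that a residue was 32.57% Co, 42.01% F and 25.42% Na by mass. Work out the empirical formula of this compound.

Assume 100 g: 32.57 g Co, 42.01 g F, 25.42 g Na.
n(Co) = 32.57/58.93 = 0.5527, n(F) = 42.01/19.00 = 2.211, n(Na) = 25.42/22.99 = 1.106
Ratios (÷ 0.5527): Co 1.000, F 4.001, Na 2.001
≈ 1:4:2 → CoF4Na2

CoF4Na2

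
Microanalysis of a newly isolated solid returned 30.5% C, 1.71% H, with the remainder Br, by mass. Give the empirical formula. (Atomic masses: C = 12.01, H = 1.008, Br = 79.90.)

C3H2Br

Assume 100 g: 30.5 g C, 1.71 g H, 67.79 g Br.
n(C) = 30.5/12.01 = 2.54, n(H) = 1.71/1.008 = 1.696, n(Br) = 67.79/79.90 = 0.8484
Ratios (÷ 0.8484): C 2.993, H 1.999, Br 1.000
Ratio ≈ 3:2:1, so the empirical formula is C3H2Br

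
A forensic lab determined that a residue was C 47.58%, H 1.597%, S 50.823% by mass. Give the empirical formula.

Assume 100 g: 47.58 g C, 1.597 g H, 50.823 g S.
C: 47.58 g ÷ 12.01 g/mol = 3.962 mol
H: 1.597 g ÷ 1.008 g/mol = 1.584 mol
S: 50.823 g ÷ 32.07 g/mol = 1.585 mol
Smallest is H at 1.584 mol; normalising gives C 2.501, H 1.000, S 1.000
Scaling by 2: C 5.00, H 2.00, S 2.00 → C5H2S2

C5H2S2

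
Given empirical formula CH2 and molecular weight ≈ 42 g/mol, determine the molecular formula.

C3H6

Empirical-formula mass = 14.03 g/mol
n = 42 / 14.03 = 2.99 ≈ 3
Molecular formula = (CH2)3 = C3H6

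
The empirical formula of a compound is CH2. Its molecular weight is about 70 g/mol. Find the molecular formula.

Empirical-formula mass = 14.03 g/mol
n = 70 / 14.03 = 4.99 ≈ 5
Molecular formula = (CH2)5 = C5H10

C5H10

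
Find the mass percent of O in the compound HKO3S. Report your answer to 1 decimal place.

39.9%

Molar mass = 1(1.008) + 1(39.10) + 3(16.00) + 1(32.07) = 120.178 g/mol
Mass of O per mole = 3 × 16.00 = 48.000 g
% O = 48.000 / 120.178 × 100 = 39.9%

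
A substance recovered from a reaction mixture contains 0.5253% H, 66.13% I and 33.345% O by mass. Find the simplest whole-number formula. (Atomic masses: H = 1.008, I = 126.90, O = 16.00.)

HIO4

Assume 100 g: 0.5253 g H, 66.13 g I, 33.345 g O.
Moles — H: 0.5253 / 1.008 = 0.5211 mol; I: 66.13 / 126.90 = 0.5211 mol; O: 33.345 / 16.00 = 2.084 mol
Ratios (÷ 0.5211): H 1.000, I 1.000, O 3.999
Ratio ≈ 1:1:4, so the empirical formula is HIO4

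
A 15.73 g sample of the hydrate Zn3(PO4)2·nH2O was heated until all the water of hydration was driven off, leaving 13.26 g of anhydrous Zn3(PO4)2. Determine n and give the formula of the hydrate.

Mass of water lost = 15.73 − 13.26 = 2.47 g → 2.47 / 18.02 = 0.1371 mol H2O
Molar mass of Zn3(PO4)2 = 386.08 g/mol → mol Zn3(PO4)2 = 13.26 / 386.08 = 0.03435
n = 0.1371 / 0.03435 = 3.99 ≈ 4 → Zn3(PO4)2·4H2O

Zn3(PO4)2·4H2O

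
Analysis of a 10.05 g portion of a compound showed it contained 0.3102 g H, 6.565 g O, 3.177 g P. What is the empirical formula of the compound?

H: 0.3102 g ÷ 1.008 g/mol = 0.3077 mol
O: 6.565 g ÷ 16.00 g/mol = 0.4103 mol
P: 3.177 g ÷ 30.97 g/mol = 0.1026 mol
Ratios (÷ 0.1026): H 3.000, O 4.000, P 1.000
→ H3O4P

H3O4P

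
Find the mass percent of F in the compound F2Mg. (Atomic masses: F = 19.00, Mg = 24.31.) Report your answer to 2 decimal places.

Molar mass = 2(19.00) + 1(24.31) = 62.310 g/mol
Mass of F per mole = 2 × 19.00 = 38.000 g
% F = 38.000 / 62.310 × 100 = 60.99%

60.99%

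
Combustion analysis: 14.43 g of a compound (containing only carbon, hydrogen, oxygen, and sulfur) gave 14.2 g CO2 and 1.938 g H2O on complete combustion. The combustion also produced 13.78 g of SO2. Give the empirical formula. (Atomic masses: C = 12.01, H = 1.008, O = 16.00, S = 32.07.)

C3H2O2S2

mol C = 14.2 / 44.01 = 0.3227; mass C = 0.3227 × 12.01 = 3.875 g
mol H = 2 × (1.938 / 18.02) = 0.2151; mass H = 0.2151 × 1.008 = 0.2168 g
mol S = 13.78 / 64.07 = 0.2151; mass S = 6.898 g
mass O = 14.43 − (10.99) = 3.441 g → mol O = 0.2150
Ratios (÷ 0.215): C 1.500, H 1.000, O 1.000, S 1.000
Scaling by 2: C 3.00, H 2.00, O 2.00, S 2.00 → C3H2O2S2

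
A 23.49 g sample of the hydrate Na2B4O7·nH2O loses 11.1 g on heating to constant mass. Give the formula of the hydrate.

Mass of anhydrous Na2B4O7 = 23.49 − 11.1 = 12.39 g
mol H2O = 11.1 / 18.02 = 0.616
Molar mass of Na2B4O7 = 201.22 g/mol → mol Na2B4O7 = 12.39 / 201.22 = 0.06157
n = 0.616 / 0.06157 = 10.00 ≈ 10 → Na2B4O7·10H2O

Na2B4O7·10H2O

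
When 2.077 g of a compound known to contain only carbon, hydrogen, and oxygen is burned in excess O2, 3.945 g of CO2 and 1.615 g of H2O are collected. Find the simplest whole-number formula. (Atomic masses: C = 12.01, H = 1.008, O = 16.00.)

C7H14O4

mol C = 3.945 / 44.01 = 0.08964; mass C = 0.08964 × 12.01 = 1.077 g
mol H = 2 × (1.615 / 18.02) = 0.1792; mass H = 0.1792 × 1.008 = 0.1807 g
mass O = 2.077 − (1.257) = 0.8198 g → mol O = 0.05123
Divide by the smallest (0.05123 mol O): C 1.750, H 3.498, O 1.000
Multiply by 4: C 7.00, H 13.99, O 4.00 → C7H14O4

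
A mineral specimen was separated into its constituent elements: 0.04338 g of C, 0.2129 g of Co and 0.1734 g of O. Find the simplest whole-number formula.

n(C) = 0.04338/12.01 = 0.003612, n(Co) = 0.2129/58.93 = 0.003613, n(O) = 0.1734/16.00 = 0.01084
Ratios (÷ 0.003612): C 1.000, Co 1.000, O 3.000
Ratio ≈ 1:1:3, so the empirical formula is CCoO3

CCoO3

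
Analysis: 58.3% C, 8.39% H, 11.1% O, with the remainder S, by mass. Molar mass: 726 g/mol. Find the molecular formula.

C35H60O5S5

Assume 100 g: 58.3 g C, 8.39 g H, 11.1 g O, 22.21 g S.
C: 58.3 g ÷ 12.01 g/mol = 4.854 mol
H: 8.39 g ÷ 1.008 g/mol = 8.323 mol
O: 11.1 g ÷ 16.00 g/mol = 0.6937 mol
S: 22.21 g ÷ 32.07 g/mol = 0.6925 mol
Smallest is S at 0.6925 mol; normalising gives C 7.009, H 12.019, O 1.002, S 1.000
Ratio ≈ 7:12:1:1, so the empirical formula is C7H12OS
Empirical-formula mass = 144.24 g/mol
n = 726 / 144.24 = 5.03 ≈ 5
Molecular formula = (C7H12OS)×5 = C35H60O5S5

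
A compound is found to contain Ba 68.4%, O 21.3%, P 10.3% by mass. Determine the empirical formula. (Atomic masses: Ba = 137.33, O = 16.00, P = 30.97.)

Assume 100 g: 68.4 g Ba, 21.3 g O, 10.3 g P.
Moles — Ba: 68.4 / 137.33 = 0.4981 mol; O: 21.3 / 16.00 = 1.331 mol; P: 10.3 / 30.97 = 0.3326 mol
Ratios (÷ 0.3326): Ba 1.498, O 4.003, P 1.000
Scaling by 2: Ba 3.00, O 8.01, P 2.00 → Ba3O8P2

Ba3O8P2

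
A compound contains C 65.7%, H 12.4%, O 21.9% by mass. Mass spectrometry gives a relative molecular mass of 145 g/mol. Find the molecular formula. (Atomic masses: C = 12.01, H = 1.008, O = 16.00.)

Assume 100 g: 65.7 g C, 12.4 g H, 21.9 g O.
n(C) = 65.7/12.01 = 5.47, n(H) = 12.4/1.008 = 12.3, n(O) = 21.9/16.00 = 1.369
Ratios (÷ 1.369): C 3.997, H 8.987, O 1.000
≈ 4:9:1 → C4H9O
Empirical-formula mass = 73.11 g/mol
n = 145 / 73.11 = 1.98 ≈ 2
Molecular formula = (C4H9O)×2 = C8H18O2

C8H18O2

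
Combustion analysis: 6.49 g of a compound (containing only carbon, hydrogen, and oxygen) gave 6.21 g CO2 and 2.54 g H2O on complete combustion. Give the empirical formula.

CH2O2

mol C = 6.21 / 44.01 = 0.1411; mass C = 0.1411 × 12.01 = 1.695 g
mol H = 2 × (2.54 / 18.02) = 0.2819; mass H = 0.2819 × 1.008 = 0.2842 g
mass O = 6.49 − (1.979) = 4.511 g → mol O = 0.2819
Smallest is C at 0.1411 mol; normalising gives C 1.000, H 1.998, O 1.998
≈ 1:2:2 → CH2O2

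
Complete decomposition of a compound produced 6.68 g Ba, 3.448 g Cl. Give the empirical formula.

BaCl2

Ba: 6.68 g ÷ 137.33 g/mol = 0.04864 mol
Cl: 3.448 g ÷ 35.45 g/mol = 0.09726 mol
Divide by the smallest (0.04864 mol Ba): Ba 1.000, Cl 2.000
Ratio ≈ 1:2, so the empirical formula is BaCl2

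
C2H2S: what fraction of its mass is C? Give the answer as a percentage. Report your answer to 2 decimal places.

41.34%

Molar mass = 2(12.01) + 2(1.008) + 1(32.07) = 58.106 g/mol
Mass of C per mole = 2 × 12.01 = 24.020 g
% C = 24.020 / 58.106 × 100 = 41.34%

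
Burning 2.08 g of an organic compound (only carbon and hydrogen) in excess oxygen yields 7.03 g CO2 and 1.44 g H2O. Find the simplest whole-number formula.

mol C = 7.03 / 44.01 = 0.1597; mass C = 0.1597 × 12.01 = 1.918 g
mol H = 2 × (1.44 / 18.02) = 0.1598; mass H = 0.1598 × 1.008 = 0.1611 g
Smallest is C at 0.1597 mol; normalising gives C 1.000, H 1.001
Ratio ≈ 1:1, so the empirical formula is CH

CH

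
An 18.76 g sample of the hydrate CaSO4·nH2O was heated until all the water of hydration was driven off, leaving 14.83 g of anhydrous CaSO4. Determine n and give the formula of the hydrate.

Mass of water lost = 18.76 − 14.83 = 3.93 g → 3.93 / 18.02 = 0.2181 mol H2O
Molar mass of CaSO4 = 136.15 g/mol → mol CaSO4 = 14.83 / 136.15 = 0.1089
n = 0.2181 / 0.1089 = 2.00 ≈ 2 → CaSO4·2H2O

CaSO4·2H2O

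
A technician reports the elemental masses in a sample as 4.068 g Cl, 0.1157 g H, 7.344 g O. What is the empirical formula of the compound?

Cl: 4.068 g ÷ 35.45 g/mol = 0.1148 mol
H: 0.1157 g ÷ 1.008 g/mol = 0.1148 mol
O: 7.344 g ÷ 16.00 g/mol = 0.459 mol
Smallest is Cl at 0.1148 mol; normalising gives Cl 1.000, H 1.000, O 4.000
→ ClHO4

ClHO4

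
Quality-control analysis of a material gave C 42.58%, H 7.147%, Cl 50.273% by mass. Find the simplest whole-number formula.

Assume 100 g: 42.58 g C, 7.147 g H, 50.273 g Cl.
Moles — C: 42.58 / 12.01 = 3.545 mol; H: 7.147 / 1.008 = 7.09 mol; Cl: 50.273 / 35.45 = 1.418 mol
Divide by the smallest (1.418 mol Cl): C 2.500, H 5.000, Cl 1.000
Multiply by 2: C 5.00, H 10.00, Cl 2.00 → C5H10Cl2

C5H10Cl2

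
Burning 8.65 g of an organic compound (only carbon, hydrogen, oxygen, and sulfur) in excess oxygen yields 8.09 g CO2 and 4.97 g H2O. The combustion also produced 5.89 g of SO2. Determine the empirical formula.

mol C = 8.09 / 44.01 = 0.1838; mass C = 0.1838 × 12.01 = 2.208 g
mol H = 2 × (4.97 / 18.02) = 0.5516; mass H = 0.5516 × 1.008 = 0.5560 g
mol S = 5.89 / 64.07 = 0.09193; mass S = 2.948 g
mass O = 8.65 − (5.712) = 2.938 g → mol O = 0.1836
Divide by the smallest (0.09193 mol S): C 2.000, H 6.000, O 1.997, S 1.000
Ratio ≈ 2:6:2:1, so the empirical formula is C2H6O2S

C2H6O2S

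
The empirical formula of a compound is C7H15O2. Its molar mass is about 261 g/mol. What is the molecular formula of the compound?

C14H30O4

Empirical-formula mass = 131.19 g/mol
n = 261 / 131.19 = 1.99 ≈ 2
Molecular formula = (C7H15O2)2 = C14H30O4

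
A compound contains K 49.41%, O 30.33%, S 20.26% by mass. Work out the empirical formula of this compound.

K2O3S

Assume 100 g: 49.41 g K, 30.33 g O, 20.26 g S.
n(K) = 49.41/39.10 = 1.264, n(O) = 30.33/16.00 = 1.896, n(S) = 20.26/32.07 = 0.6317
Ratios (÷ 0.6317): K 2.000, O 3.001, S 1.000
≈ 2:3:1 → K2O3S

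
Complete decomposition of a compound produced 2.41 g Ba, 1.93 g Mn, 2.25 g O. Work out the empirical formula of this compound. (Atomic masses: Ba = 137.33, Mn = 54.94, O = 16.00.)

BaMn2O8

Moles — Ba: 2.41 / 137.33 = 0.01755 mol; Mn: 1.93 / 54.94 = 0.03513 mol; O: 2.25 / 16.00 = 0.1406 mol
Divide by the smallest (0.01755 mol Ba): Ba 1.000, Mn 2.002, O 8.013
≈ 1:2:8 → BaMn2O8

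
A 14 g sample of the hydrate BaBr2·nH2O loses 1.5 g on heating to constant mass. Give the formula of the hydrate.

BaBr2·2H2O

Mass of anhydrous BaBr2 = 14 − 1.5 = 12.5 g
mol H2O = 1.5 / 18.02 = 0.08324
Molar mass of BaBr2 = 297.13 g/mol → mol BaBr2 = 12.5 / 297.13 = 0.04207
n = 0.08324 / 0.04207 = 1.98 ≈ 2 → BaBr2·2H2O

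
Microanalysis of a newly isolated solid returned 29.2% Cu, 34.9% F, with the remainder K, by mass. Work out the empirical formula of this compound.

Assume 100 g: 29.2 g Cu, 34.9 g F, 35.9 g K.
Cu: 29.2 g ÷ 63.55 g/mol = 0.4595 mol
F: 34.9 g ÷ 19.00 g/mol = 1.837 mol
K: 35.9 g ÷ 39.10 g/mol = 0.9182 mol
Ratios (÷ 0.4595): Cu 1.000, F 3.998, K 1.998
≈ 1:4:2 → CuF4K2

CuF4K2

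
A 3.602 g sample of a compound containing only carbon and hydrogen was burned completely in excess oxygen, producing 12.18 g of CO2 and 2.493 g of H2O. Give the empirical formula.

CH

mol C = 12.18 / 44.01 = 0.2768; mass C = 0.2768 × 12.01 = 3.324 g
mol H = 2 × (2.493 / 18.02) = 0.2767; mass H = 0.2767 × 1.008 = 0.2789 g
Smallest is H at 0.2767 mol; normalising gives C 1.000, H 1.000
Ratio ≈ 1:1, so the empirical formula is CH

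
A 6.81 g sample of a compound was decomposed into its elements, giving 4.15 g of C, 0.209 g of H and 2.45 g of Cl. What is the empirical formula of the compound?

C5H3Cl

C: 4.15 g ÷ 12.01 g/mol = 0.3455 mol
H: 0.209 g ÷ 1.008 g/mol = 0.2073 mol
Cl: 2.45 g ÷ 35.45 g/mol = 0.06911 mol
Divide by the smallest (0.06911 mol Cl): C 5.000, H 3.000, Cl 1.000
→ C5H3Cl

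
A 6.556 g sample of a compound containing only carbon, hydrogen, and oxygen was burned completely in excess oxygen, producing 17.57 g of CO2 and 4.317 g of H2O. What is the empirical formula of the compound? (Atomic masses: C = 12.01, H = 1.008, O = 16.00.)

mol C = 17.57 / 44.01 = 0.3992; mass C = 0.3992 × 12.01 = 4.795 g
mol H = 2 × (4.317 / 18.02) = 0.4791; mass H = 0.4791 × 1.008 = 0.4830 g
mass O = 6.556 − (5.278) = 1.278 g → mol O = 0.07989
Ratios (÷ 0.07989): C 4.997, H 5.997, O 1.000
≈ 5:6:1 → C5H6O

C5H6O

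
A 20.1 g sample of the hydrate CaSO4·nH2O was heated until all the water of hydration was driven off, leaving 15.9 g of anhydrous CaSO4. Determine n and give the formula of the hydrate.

CaSO4·2H2O

Mass of water lost = 20.1 − 15.9 = 4.2 g → 4.2 / 18.02 = 0.2331 mol H2O
Molar mass of CaSO4 = 136.15 g/mol → mol CaSO4 = 15.9 / 136.15 = 0.1168
n = 0.2331 / 0.1168 = 2.00 ≈ 2 → CaSO4·2H2O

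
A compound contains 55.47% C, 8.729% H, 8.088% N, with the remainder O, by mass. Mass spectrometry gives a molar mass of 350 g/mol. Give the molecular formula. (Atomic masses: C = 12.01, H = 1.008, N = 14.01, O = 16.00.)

C16H30N2O6

Assume 100 g: 55.47 g C, 8.729 g H, 8.088 g N, 27.713 g O.
n(C) = 55.47/12.01 = 4.619, n(H) = 8.729/1.008 = 8.66, n(N) = 8.088/14.01 = 0.5773, n(O) = 27.713/16.00 = 1.732
Smallest is N at 0.5773 mol; normalising gives C 8.000, H 15.000, N 1.000, O 3.000
≈ 8:15:1:3 → C8H15NO3
Empirical-formula mass = 173.21 g/mol
n = 350 / 173.21 = 2.02 ≈ 2
Molecular formula = (C8H15NO3)×2 = C16H30N2O6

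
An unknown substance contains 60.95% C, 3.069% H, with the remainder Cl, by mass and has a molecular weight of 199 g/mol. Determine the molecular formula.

Assume 100 g: 60.95 g C, 3.069 g H, 35.981 g Cl.
C: 60.95 g ÷ 12.01 g/mol = 5.075 mol
H: 3.069 g ÷ 1.008 g/mol = 3.045 mol
Cl: 35.981 g ÷ 35.45 g/mol = 1.015 mol
Ratios (÷ 1.015): C 5.000, H 3.000, Cl 1.000
Ratio ≈ 5:3:1, so the empirical formula is C5H3Cl
Empirical-formula mass = 98.52 g/mol
n = 199 / 98.52 = 2.02 ≈ 2
Molecular formula = (C5H3Cl)×2 = C10H6Cl2

C10H6Cl2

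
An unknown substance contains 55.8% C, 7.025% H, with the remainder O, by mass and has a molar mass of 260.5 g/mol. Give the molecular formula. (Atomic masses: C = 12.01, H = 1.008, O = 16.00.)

C12H18O6

Assume 100 g: 55.8 g C, 7.025 g H, 37.175 g O.
Moles — C: 55.8 / 12.01 = 4.646 mol; H: 7.025 / 1.008 = 6.969 mol; O: 37.175 / 16.00 = 2.323 mol
Smallest is O at 2.323 mol; normalising gives C 2.000, H 3.000, O 1.000
→ C2H3O
Empirical-formula mass = 43.04 g/mol
n = 260.5 / 43.04 = 6.05 ≈ 6
Molecular formula = (C2H3O)×6 = C12H18O6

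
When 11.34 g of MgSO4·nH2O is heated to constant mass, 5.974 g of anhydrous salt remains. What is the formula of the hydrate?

MgSO4·6H2O

Mass of water lost = 11.34 − 5.974 = 5.366 g → 5.366 / 18.02 = 0.2978 mol H2O
Molar mass of MgSO4 = 120.38 g/mol → mol MgSO4 = 5.974 / 120.38 = 0.04963
n = 0.2978 / 0.04963 = 6.00 ≈ 6 → MgSO4·6H2O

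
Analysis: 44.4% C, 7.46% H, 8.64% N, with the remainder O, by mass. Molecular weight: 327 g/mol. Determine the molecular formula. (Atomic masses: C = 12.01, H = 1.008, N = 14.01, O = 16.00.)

C12H24N2O8

Assume 100 g: 44.4 g C, 7.46 g H, 8.64 g N, 39.5 g O.
C: 44.4 g ÷ 12.01 g/mol = 3.697 mol
H: 7.46 g ÷ 1.008 g/mol = 7.401 mol
N: 8.64 g ÷ 14.01 g/mol = 0.6167 mol
O: 39.5 g ÷ 16.00 g/mol = 2.469 mol
Divide by the smallest (0.6167 mol N): C 5.995, H 12.001, N 1.000, O 4.003
→ C6H12NO4
Empirical-formula mass = 162.17 g/mol
n = 327 / 162.17 = 2.02 ≈ 2
Molecular formula = (C6H12NO4)×2 = C12H24N2O8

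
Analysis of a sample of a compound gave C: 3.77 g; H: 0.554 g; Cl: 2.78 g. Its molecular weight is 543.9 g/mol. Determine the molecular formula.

C24H42Cl6

C: 3.77 g ÷ 12.01 g/mol = 0.3139 mol
H: 0.554 g ÷ 1.008 g/mol = 0.5496 mol
Cl: 2.78 g ÷ 35.45 g/mol = 0.07842 mol
Smallest is Cl at 0.07842 mol; normalising gives C 4.003, H 7.008, Cl 1.000
→ C4H7Cl
Empirical-formula mass = 90.55 g/mol
n = 543.9 / 90.55 = 6.01 ≈ 6
Molecular formula = (C4H7Cl)×6 = C24H42Cl6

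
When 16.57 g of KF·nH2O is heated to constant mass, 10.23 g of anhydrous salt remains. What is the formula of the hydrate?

KF·2H2O

Mass of water lost = 16.57 − 10.23 = 6.34 g → 6.34 / 18.02 = 0.3518 mol H2O
Molar mass of KF = 58.10 g/mol → mol KF = 10.23 / 58.10 = 0.1761
n = 0.3518 / 0.1761 = 2.00 ≈ 2 → KF·2H2O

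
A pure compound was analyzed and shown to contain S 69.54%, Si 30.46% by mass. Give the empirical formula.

S2Si

Assume 100 g: 69.54 g S, 30.46 g Si.
Moles — S: 69.54 / 32.07 = 2.168 mol; Si: 30.46 / 28.09 = 1.084 mol
Ratios (÷ 1.084): S 2.000, Si 1.000
≈ 2:1 → S2Si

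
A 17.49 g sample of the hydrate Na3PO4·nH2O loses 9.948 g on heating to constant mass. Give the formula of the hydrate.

Mass of anhydrous Na3PO4 = 17.49 − 9.948 = 7.542 g
mol H2O = 9.948 / 18.02 = 0.5521
Molar mass of Na3PO4 = 163.94 g/mol → mol Na3PO4 = 7.542 / 163.94 = 0.046
n = 0.5521 / 0.046 = 12.00 ≈ 12 → Na3PO4·12H2O

Na3PO4·12H2O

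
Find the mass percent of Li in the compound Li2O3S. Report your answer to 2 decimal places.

14.77%

Molar mass = 2(6.94) + 3(16.00) + 1(32.07) = 93.950 g/mol
Mass of Li per mole = 2 × 6.94 = 13.880 g
% Li = 13.880 / 93.950 × 100 = 14.77%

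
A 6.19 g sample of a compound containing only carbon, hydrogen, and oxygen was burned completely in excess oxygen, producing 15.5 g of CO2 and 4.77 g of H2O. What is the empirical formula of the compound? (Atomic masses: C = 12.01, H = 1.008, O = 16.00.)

mol C = 15.5 / 44.01 = 0.3522; mass C = 0.3522 × 12.01 = 4.230 g
mol H = 2 × (4.77 / 18.02) = 0.5294; mass H = 0.5294 × 1.008 = 0.5336 g
mass O = 6.19 − (4.763) = 1.427 g → mol O = 0.08916
Divide by the smallest (0.08916 mol O): C 3.950, H 5.938, O 1.000
Ratio ≈ 4:6:1, so the empirical formula is C4H6O

C4H6O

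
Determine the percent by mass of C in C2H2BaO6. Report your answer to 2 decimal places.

Molar mass = 2(12.01) + 2(1.008) + 1(137.33) + 6(16.00) = 259.366 g/mol
Mass of C per mole = 2 × 12.01 = 24.020 g
% C = 24.020 / 259.366 × 100 = 9.26%

9.26%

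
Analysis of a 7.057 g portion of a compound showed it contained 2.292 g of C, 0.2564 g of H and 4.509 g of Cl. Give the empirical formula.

n(C) = 2.292/12.01 = 0.1908, n(H) = 0.2564/1.008 = 0.2544, n(Cl) = 4.509/35.45 = 0.1272
Smallest is Cl at 0.1272 mol; normalising gives C 1.500, H 2.000, Cl 1.000
×2: C 3.00, H 4.00, Cl 2.00 → C3H4Cl2

C3H4Cl2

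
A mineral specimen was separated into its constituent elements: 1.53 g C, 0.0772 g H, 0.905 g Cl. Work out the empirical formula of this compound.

Moles — C: 1.53 / 12.01 = 0.1274 mol; H: 0.0772 / 1.008 = 0.07659 mol; Cl: 0.905 / 35.45 = 0.02553 mol
Smallest is Cl at 0.02553 mol; normalising gives C 4.990, H 3.000, Cl 1.000
≈ 5:3:1 → C5H3Cl

C5H3Cl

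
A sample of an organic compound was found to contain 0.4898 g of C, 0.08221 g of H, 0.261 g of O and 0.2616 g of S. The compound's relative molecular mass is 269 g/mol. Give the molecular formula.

C: 0.4898 g ÷ 12.01 g/mol = 0.04078 mol
H: 0.08221 g ÷ 1.008 g/mol = 0.08156 mol
O: 0.261 g ÷ 16.00 g/mol = 0.01631 mol
S: 0.2616 g ÷ 32.07 g/mol = 0.008157 mol
Ratios (÷ 0.008157): C 5.000, H 9.998, O 2.000, S 1.000
→ C5H10O2S
Empirical-formula mass = 134.20 g/mol
n = 269 / 134.20 = 2.00 ≈ 2
Molecular formula = (C5H10O2S)×2 = C10H20O4S2

C10H20O4S2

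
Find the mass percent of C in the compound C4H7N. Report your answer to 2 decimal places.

Molar mass = 4(12.01) + 7(1.008) + 1(14.01) = 69.106 g/mol
Mass of C per mole = 4 × 12.01 = 48.040 g
% C = 48.040 / 69.106 × 100 = 69.52%

69.52%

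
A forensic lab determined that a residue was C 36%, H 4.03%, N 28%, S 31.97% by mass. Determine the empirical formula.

Assume 100 g: 36 g C, 4.03 g H, 28 g N, 31.97 g S.
Moles — C: 36 / 12.01 = 2.998 mol; H: 4.03 / 1.008 = 3.998 mol; N: 28 / 14.01 = 1.999 mol; S: 31.97 / 32.07 = 0.9969 mol
Divide by the smallest (0.9969 mol S): C 3.007, H 4.011, N 2.005, S 1.000
≈ 3:4:2:1 → C3H4N2S

C3H4N2S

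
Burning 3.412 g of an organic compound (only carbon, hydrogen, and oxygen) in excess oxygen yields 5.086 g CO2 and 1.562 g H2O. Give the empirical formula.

C2H3O2

mol C = 5.086 / 44.01 = 0.1156; mass C = 0.1156 × 12.01 = 1.388 g
mol H = 2 × (1.562 / 18.02) = 0.1734; mass H = 0.1734 × 1.008 = 0.1747 g
mass O = 3.412 − (1.563) = 1.849 g → mol O = 0.1156
Ratios (÷ 0.1156): C 1.000, H 1.500, O 1.000
Multiply by 2: C 2.00, H 3.00, O 2.00 → C2H3O2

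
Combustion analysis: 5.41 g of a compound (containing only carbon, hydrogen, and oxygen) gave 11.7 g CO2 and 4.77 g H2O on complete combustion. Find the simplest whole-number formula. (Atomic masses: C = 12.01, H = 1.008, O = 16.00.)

mol C = 11.7 / 44.01 = 0.2658; mass C = 0.2658 × 12.01 = 3.193 g
mol H = 2 × (4.77 / 18.02) = 0.5294; mass H = 0.5294 × 1.008 = 0.5336 g
mass O = 5.41 − (3.726) = 1.684 g → mol O = 0.1052
Ratios (÷ 0.1052): C 2.527, H 5.032, O 1.000
Multiply by 2: C 5.05, H 10.06, O 2.00 → C5H10O2

C5H10O2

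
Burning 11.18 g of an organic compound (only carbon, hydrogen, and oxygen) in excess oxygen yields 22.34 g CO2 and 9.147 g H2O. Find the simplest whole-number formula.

mol C = 22.34 / 44.01 = 0.5076; mass C = 0.5076 × 12.01 = 6.096 g
mol H = 2 × (9.147 / 18.02) = 1.015; mass H = 1.015 × 1.008 = 1.023 g
mass O = 11.18 − (7.120) = 4.060 g → mol O = 0.2538
Smallest is O at 0.2538 mol; normalising gives C 2.000, H 4.001, O 1.000
Ratio ≈ 2:4:1, so the empirical formula is C2H4O

C2H4O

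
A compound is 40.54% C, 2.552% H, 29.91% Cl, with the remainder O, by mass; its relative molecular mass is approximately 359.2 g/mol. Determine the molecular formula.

C12H9Cl3O6

Assume 100 g: 40.54 g C, 2.552 g H, 29.91 g Cl, 26.998 g O.
Moles — C: 40.54 / 12.01 = 3.376 mol; H: 2.552 / 1.008 = 2.532 mol; Cl: 29.91 / 35.45 = 0.8437 mol; O: 26.998 / 16.00 = 1.687 mol
Ratios (÷ 0.8437): C 4.001, H 3.001, Cl 1.000, O 2.000
→ C4H3ClO2
Empirical-formula mass = 118.51 g/mol
n = 359.2 / 118.51 = 3.03 ≈ 3
Molecular formula = (C4H3ClO2)×3 = C12H9Cl3O6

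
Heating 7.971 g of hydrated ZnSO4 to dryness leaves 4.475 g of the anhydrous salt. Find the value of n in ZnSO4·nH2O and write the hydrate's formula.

ZnSO4·7H2O

Mass of water lost = 7.971 − 4.475 = 3.496 g → 3.496 / 18.02 = 0.194 mol H2O
Molar mass of ZnSO4 = 161.45 g/mol → mol ZnSO4 = 4.475 / 161.45 = 0.02772
n = 0.194 / 0.02772 = 7.00 ≈ 7 → ZnSO4·7H2O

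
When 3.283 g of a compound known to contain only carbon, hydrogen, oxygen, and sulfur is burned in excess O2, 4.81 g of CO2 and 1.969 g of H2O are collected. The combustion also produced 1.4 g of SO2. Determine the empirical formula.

mol C = 4.81 / 44.01 = 0.1093; mass C = 0.1093 × 12.01 = 1.313 g
mol H = 2 × (1.969 / 18.02) = 0.2185; mass H = 0.2185 × 1.008 = 0.2203 g
mol S = 1.4 / 64.07 = 0.02185; mass S = 0.7008 g
mass O = 3.283 − (2.234) = 1.049 g → mol O = 0.06558
Ratios (÷ 0.02185): C 5.002, H 10.001, O 3.001, S 1.000
≈ 5:10:3:1 → C5H10O3S

C5H10O3S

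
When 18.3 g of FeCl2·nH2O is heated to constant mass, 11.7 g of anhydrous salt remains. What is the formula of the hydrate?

Mass of water lost = 18.3 − 11.7 = 6.6 g → 6.6 / 18.02 = 0.3663 mol H2O
Molar mass of FeCl2 = 126.75 g/mol → mol FeCl2 = 11.7 / 126.75 = 0.09231
n = 0.3663 / 0.09231 = 3.97 ≈ 4 → FeCl2·4H2O

FeCl2·4H2O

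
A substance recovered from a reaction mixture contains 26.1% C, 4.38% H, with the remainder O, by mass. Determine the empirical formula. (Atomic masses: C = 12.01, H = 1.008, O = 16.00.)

CH2O2

Assume 100 g: 26.1 g C, 4.38 g H, 69.52 g O.
Moles — C: 26.1 / 12.01 = 2.173 mol; H: 4.38 / 1.008 = 4.345 mol; O: 69.52 / 16.00 = 4.345 mol
Divide by the smallest (2.173 mol C): C 1.000, H 1.999, O 1.999
→ CH2O2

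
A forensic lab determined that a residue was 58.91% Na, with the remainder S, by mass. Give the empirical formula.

Na2S

Assume 100 g: 58.91 g Na, 41.09 g S.
n(Na) = 58.91/22.99 = 2.562, n(S) = 41.09/32.07 = 1.281
Smallest is S at 1.281 mol; normalising gives Na 2.000, S 1.000
→ Na2S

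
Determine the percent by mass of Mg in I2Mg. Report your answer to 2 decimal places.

Molar mass = 2(126.90) + 1(24.31) = 278.110 g/mol
Mass of Mg per mole = 1 × 24.31 = 24.310 g
% Mg = 24.310 / 278.110 × 100 = 8.74%

8.74%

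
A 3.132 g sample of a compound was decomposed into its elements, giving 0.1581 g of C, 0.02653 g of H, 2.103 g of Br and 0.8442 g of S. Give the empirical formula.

C: 0.1581 g ÷ 12.01 g/mol = 0.01316 mol
H: 0.02653 g ÷ 1.008 g/mol = 0.02632 mol
Br: 2.103 g ÷ 79.90 g/mol = 0.02632 mol
S: 0.8442 g ÷ 32.07 g/mol = 0.02632 mol
Ratios (÷ 0.01316): C 1.000, H 1.999, Br 1.999, S 2.000
Ratio ≈ 1:2:2:2, so the empirical formula is CH2Br2S2

CH2Br2S2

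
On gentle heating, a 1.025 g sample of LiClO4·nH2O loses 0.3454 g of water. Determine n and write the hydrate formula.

Mass of anhydrous LiClO4 = 1.025 − 0.3454 = 0.6796 g
mol H2O = 0.3454 / 18.02 = 0.01917
Molar mass of LiClO4 = 106.39 g/mol → mol LiClO4 = 0.6796 / 106.39 = 0.006388
n = 0.01917 / 0.006388 = 3.00 ≈ 3 → LiClO4·3H2O

LiClO4·3H2O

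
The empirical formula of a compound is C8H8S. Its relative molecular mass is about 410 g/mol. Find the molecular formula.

Empirical-formula mass = 136.21 g/mol
n = 410 / 136.21 = 3.01 ≈ 3
Molecular formula = (C8H8S)3 = C24H24S3

C24H24S3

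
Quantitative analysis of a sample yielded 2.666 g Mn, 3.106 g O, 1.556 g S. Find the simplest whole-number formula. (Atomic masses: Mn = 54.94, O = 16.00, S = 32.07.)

n(Mn) = 2.666/54.94 = 0.04853, n(O) = 3.106/16.00 = 0.1941, n(S) = 1.556/32.07 = 0.04852
Divide by the smallest (0.04852 mol S): Mn 1.000, O 4.001, S 1.000
≈ 1:4:1 → MnO4S

MnO4S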